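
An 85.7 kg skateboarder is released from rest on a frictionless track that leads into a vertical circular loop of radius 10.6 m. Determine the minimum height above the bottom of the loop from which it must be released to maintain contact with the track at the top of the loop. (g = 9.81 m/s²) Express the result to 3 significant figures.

At the top, for minimum speed gravity alone supplies the centripetal force: mg = mv_top²/r ⇒ v_top² = gr = 104.0 m²/s²
Energy conservation from release height h to the top (height 2r): mgh = ½mv_top² + mg(2r)
h = v_top²/(2g) + 2r = r/2 + 2r = 5r/2 = 26.50 m

h = 26.5 m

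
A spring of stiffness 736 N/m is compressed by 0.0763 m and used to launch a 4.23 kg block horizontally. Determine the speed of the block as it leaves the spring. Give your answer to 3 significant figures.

Conservation of energy: ½kx² = ½mv²
v = x√(k/m) = 0.0763 × √(736/4.23) = 1.006 m/s

v = 1.01 m/s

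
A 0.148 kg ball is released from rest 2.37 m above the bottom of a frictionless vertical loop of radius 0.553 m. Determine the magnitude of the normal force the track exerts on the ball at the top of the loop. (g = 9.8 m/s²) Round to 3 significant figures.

Energy from release to top (height 2r): mgh = ½mv_top² + mg(2r)
v_top² = 2g(h − 2r) = 2(9.8)(2.37 − 1.106) = 24.774 m²/s²
At the top, both N and weight point toward the centre: N + mg = mv_top²/r
N = m(v_top²/r − g) = 0.148(24.774/0.553 − 9.8) = 5.180 N

N = 5.18 N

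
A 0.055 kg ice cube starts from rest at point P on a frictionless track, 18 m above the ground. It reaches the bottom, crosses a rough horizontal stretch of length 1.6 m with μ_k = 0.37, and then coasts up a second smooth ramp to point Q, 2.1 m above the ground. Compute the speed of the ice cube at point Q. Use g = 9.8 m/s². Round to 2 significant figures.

v = 17 m/s

Energy at P: mgh₁ = (0.055)(9.8)(18) = 9.7020 J
Friction loss: W_f = μ_k mg d = 0.3191 J
At Q: ½mv² + mgh₂ = mgh₁ − W_f
½mv² = 9.7020 − 0.3191 − 1.1319 = 8.2510 J
v = √(2 × 8.2510/0.055) = 17.32 m/s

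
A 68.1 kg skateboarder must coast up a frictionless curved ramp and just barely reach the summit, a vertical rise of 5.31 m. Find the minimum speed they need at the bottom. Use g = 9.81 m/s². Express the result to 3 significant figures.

At the top they are momentarily at rest, so all KE converts to PE: ½mv² = mgh
v = √(2gh) = √(2 × 9.81 × 5.31) = 10.21 m/s

v = 10.2 m/s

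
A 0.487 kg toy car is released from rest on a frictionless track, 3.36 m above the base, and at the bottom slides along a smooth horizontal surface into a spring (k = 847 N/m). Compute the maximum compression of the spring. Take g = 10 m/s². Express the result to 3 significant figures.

x = 0.197 m

Energy conservation (no friction) from release to max compression: mgh = ½kx²
x = √(2mgh/k) = √(2 × 0.487 × 10 × 3.36 / 847) = 0.1966 m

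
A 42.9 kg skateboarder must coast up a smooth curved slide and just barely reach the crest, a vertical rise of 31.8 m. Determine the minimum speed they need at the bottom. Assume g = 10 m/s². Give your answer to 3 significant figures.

v = 25.2 m/s

At the top they are momentarily at rest, so all KE converts to PE: ½mv² = mgh
v = √(2gh) = √(2 × 10 × 31.8) = 25.22 m/s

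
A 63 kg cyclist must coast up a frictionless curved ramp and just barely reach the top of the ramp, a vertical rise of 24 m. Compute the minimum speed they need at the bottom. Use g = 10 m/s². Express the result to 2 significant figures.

v = 22 m/s

At the top they are momentarily at rest, so all KE converts to PE: ½mv² = mgh
v = √(2gh) = √(2 × 10 × 24) = 21.91 m/s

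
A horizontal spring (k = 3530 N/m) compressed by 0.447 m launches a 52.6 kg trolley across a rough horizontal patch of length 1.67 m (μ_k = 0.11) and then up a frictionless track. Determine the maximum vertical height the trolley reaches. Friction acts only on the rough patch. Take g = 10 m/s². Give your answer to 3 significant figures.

h = 0.487 m

Spring energy: E₀ = ½kx² = ½(3530)(0.447)² = 352.66 J
Friction: W_f = μ_k mg d = (0.11)(52.6)(10)(1.67) = 96.63 J
Energy at base of ramp: E = 352.66 − 96.63 = 256.04 J
At max height all remaining energy is PE: mgh = E ⇒ h = E/(mg) = 256.04/(52.6 × 10) = 0.4868 m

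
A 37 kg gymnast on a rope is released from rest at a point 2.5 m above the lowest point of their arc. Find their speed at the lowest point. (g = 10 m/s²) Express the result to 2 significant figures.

Mechanical energy is conserved (no friction): mgh = ½mv²
v = √(2gh) = √(2 × 10 × 2.5) = √50.000 = 7.071 m/s

v = 7.1 m/s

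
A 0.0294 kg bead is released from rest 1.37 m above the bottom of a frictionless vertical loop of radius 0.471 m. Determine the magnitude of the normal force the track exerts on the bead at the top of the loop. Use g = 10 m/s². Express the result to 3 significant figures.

N = 0.240 N

Energy from release to top (height 2r): mgh = ½mv_top² + mg(2r)
v_top² = 2g(h − 2r) = 2(10)(1.37 − 0.9420) = 8.5600 m²/s²
At the top, both N and weight point toward the centre: N + mg = mv_top²/r
N = m(v_top²/r − g) = 0.0294(8.5600/0.471 − 10) = 0.2403 N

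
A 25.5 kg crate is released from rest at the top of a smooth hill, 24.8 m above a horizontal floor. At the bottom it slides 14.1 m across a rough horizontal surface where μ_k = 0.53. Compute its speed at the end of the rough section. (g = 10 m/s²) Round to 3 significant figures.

v = 18.6 m/s

Energy at the top = energy at the end + work done against friction:
mgh = ½mv² + μ_k m g d
W_f = μ_k mg d = (0.53)(25.5)(10)(14.1) = 1906 J
½mv² = mgh − W_f = 6324.0 − 1906 = 4418.4 J
v = √(2 × 4418.4/25.5) = 18.62 m/s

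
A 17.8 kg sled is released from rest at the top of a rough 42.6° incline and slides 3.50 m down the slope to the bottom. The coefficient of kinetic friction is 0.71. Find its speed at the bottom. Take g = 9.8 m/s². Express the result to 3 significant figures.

v = 3.25 m/s

Work–energy: mg(L sinθ) − μ_k(mg cosθ)L = ½mv²
mgh = mgL sinθ = (17.8)(9.8)(3.50)sin42.6° = 413.26 J
W_f = μ_k mg cosθ · L = (0.71)(17.8)(9.8)cos42.6°·3.50 = 319.1 J
½mv² = 413.26 − 319.1 = 94.174 J
v = √(2 × 94.174/17.8) = 3.253 m/s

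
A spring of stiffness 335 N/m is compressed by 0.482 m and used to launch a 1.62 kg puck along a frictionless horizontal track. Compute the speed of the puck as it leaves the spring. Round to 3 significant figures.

v = 6.93 m/s

Conservation of energy: ½kx² = ½mv²
v = x√(k/m) = 0.482 × √(335/1.62) = 6.931 m/s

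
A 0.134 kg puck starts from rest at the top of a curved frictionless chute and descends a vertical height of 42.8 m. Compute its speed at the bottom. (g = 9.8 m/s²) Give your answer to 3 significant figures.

v = 29.0 m/s

Mechanical energy is conserved (no friction): mgh = ½mv²
v = √(2gh) = √(2 × 9.8 × 42.8) = √838.88 = 28.96 m/s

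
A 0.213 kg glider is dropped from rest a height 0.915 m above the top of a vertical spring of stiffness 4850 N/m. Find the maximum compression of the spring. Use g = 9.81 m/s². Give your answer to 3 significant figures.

x = 0.0285 m

Let x be the compression. The total drop is H + x, and the glider is instantaneously at rest at max compression, so energy conservation gives:
mg(H + x) = ½kx²
½(4850)x² − (0.213)(9.81)x − (0.213)(9.81)(0.915) = 0
2425x² − 2.090x − 1.912 = 0
x = [2.090 + √(4.366 + 18546)]/(2 × 2425) = 0.02851 m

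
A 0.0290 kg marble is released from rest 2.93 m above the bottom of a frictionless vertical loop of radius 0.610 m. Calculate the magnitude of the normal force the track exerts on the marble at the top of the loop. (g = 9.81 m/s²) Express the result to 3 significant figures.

N = 1.31 N

Energy from release to top (height 2r): mgh = ½mv_top² + mg(2r)
v_top² = 2g(h − 2r) = 2(9.81)(2.93 − 1.220) = 33.550 m²/s²
At the top, both N and weight point toward the centre: N + mg = mv_top²/r
N = m(v_top²/r − g) = 0.0290(33.550/0.610 − 9.81) = 1.311 N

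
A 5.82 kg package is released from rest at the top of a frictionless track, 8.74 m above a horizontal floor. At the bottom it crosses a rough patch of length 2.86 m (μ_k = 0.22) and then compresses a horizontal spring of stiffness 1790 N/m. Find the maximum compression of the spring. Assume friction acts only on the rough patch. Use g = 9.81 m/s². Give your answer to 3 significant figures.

Initial energy: E₁ = mgh = (5.82)(9.81)(8.74) = 499.00 J
Friction removes W_f = μ_k mg d = (0.22)(5.82)(9.81)(2.86) = 35.92 J
Energy reaching the spring: E = 499.00 − 35.92 = 463.08 J
At max compression ½kx² = E ⇒ x = √(2E/k) = √(2 × 463.08/1790) = 0.7193 m

x = 0.719 m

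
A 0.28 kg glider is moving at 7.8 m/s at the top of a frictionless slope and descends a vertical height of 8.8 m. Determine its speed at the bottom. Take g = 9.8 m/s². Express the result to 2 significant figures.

By conservation of mechanical energy, ½mv₀² + mgh = ½mv²
v² = v₀² + 2gh = (7.8)² + 2(9.8)(8.8) = 233.32
v = √233.32 = 15.27 m/s

v = 15 m/s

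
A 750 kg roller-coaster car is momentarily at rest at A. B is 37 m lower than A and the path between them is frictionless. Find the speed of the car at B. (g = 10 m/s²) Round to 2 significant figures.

v = 27 m/s

Equating total energy at the two states: mgh = ½mv²
v = √(2gh) = √(2 × 10 × 37) = √740.00 = 27.20 m/s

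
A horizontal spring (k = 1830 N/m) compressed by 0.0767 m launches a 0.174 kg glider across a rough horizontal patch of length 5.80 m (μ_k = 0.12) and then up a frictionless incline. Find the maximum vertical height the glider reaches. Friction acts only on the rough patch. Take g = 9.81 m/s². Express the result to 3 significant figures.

h = 2.46 m

Spring energy: E₀ = ½kx² = ½(1830)(0.0767)² = 5.3828 J
Friction: W_f = μ_k mg d = (0.12)(0.174)(9.81)(5.80) = 1.188 J
Energy at base of ramp: E = 5.3828 − 1.188 = 4.1948 J
At max height all remaining energy is PE: mgh = E ⇒ h = E/(mg) = 4.1948/(0.174 × 9.81) = 2.458 m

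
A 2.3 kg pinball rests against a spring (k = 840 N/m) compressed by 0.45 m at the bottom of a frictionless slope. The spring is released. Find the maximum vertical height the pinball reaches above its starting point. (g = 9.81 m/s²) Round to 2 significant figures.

Energy conservation from release to the highest point: ½kx² = mgh
h = kx²/(2mg) = (840)(0.45)²/(2 × 2.3 × 9.81) = 3.769 m

h = 3.8 m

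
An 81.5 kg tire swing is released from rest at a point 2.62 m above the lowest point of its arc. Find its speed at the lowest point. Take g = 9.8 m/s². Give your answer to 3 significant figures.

Energy conservation between the two points: mgh = ½mv²
v = √(2gh) = √(2 × 9.8 × 2.62) = √51.352 = 7.166 m/s

v = 7.17 m/s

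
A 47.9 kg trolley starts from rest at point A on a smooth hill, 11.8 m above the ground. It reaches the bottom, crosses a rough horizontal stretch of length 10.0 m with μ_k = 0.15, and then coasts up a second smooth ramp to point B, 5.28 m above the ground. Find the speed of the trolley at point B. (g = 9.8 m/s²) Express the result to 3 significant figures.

v = 9.92 m/s

Energy at A: mgh₁ = (47.9)(9.8)(11.8) = 5539.2 J
Friction loss: W_f = μ_k mg d = 704.1 J
At B: ½mv² + mgh₂ = mgh₁ − W_f
½mv² = 5539.2 − 704.1 − 2478.5 = 2356.5 J
v = √(2 × 2356.5/47.9) = 9.919 m/s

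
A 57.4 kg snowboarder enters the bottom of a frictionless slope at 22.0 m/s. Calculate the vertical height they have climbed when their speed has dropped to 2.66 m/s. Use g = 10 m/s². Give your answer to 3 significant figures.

Energy balance between the two points: ½mv₁² = ½mv₂² + mgh
h = (v₁² − v₂²)/(2g) = (22.0² − 2.66²)/(2 × 10) = 23.85 m

h = 23.8 m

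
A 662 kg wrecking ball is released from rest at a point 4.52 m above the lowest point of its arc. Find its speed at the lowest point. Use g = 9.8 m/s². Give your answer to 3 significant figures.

v = 9.41 m/s

Energy conservation between the two points: mgh = ½mv²
v = √(2gh) = √(2 × 9.8 × 4.52) = √88.592 = 9.412 m/s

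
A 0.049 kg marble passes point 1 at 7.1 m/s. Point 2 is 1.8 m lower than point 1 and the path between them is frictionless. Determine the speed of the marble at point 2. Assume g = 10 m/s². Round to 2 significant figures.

Equating total energy at the two states: ½mv₀² + mgh = ½mv²
v² = v₀² + 2gh = (7.1)² + 2(10)(1.8) = 86.410
v = √86.410 = 9.296 m/s

v = 9.3 m/s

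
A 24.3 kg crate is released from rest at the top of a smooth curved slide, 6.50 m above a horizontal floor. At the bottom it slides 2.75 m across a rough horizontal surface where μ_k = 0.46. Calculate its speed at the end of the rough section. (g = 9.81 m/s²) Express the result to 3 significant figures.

Energy at the top = energy at the end + work done against friction:
mgh = ½mv² + μ_k m g d
W_f = μ_k mg d = (0.46)(24.3)(9.81)(2.75) = 301.6 J
½mv² = mgh − W_f = 1549.5 − 301.6 = 1247.9 J
v = √(2 × 1247.9/24.3) = 10.13 m/s

v = 10.1 m/s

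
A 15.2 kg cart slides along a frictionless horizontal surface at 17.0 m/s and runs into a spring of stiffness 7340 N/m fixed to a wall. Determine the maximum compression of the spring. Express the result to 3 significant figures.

All KE is stored as spring PE at maximum compression: ½mv² = ½kx²
x = v√(m/k) = 17.0 × √(15.2/7340) = 0.7736 m

x = 0.774 m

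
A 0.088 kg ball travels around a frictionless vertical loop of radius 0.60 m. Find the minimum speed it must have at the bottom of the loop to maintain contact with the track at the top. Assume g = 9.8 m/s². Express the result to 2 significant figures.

At the top: mg = mv_top²/r ⇒ v_top² = gr = 5.880 m²/s²
Energy from bottom to top (height 2r): ½mv_bot² = ½mv_top² + mg(2r)
v_bot² = gr + 4gr = 5gr = 29.40
v_bot = √(5gr) = 5.422 m/s

v = 5.4 m/s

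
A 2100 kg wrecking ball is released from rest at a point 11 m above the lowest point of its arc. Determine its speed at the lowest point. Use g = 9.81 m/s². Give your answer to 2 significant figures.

Energy conservation between the two points: mgh = ½mv²
v = √(2gh) = √(2 × 9.81 × 11) = √215.82 = 14.69 m/s

v = 15 m/s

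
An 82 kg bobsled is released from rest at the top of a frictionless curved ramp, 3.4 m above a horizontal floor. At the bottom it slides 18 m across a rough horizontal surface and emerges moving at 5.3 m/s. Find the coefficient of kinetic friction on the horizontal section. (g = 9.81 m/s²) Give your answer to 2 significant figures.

μ_k = 0.11

Applying the work–energy principle:
mgh = ½mv² + μ_k m g d
mgh = 2735.0 J; ½mv² = 1151.7 J
W_f = 2735.0 − 1151.7 = 1583 J
μ_k = W_f/(mg·d) = 1583/(804.4 × 18) = 0.1093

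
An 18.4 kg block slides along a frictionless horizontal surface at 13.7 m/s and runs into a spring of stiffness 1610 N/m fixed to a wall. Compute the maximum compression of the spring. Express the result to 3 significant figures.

x = 1.46 m

Conservation of energy between contact and max compression: ½mv² = ½kx²
x = v√(m/k) = 13.7 × √(18.4/1610) = 1.465 m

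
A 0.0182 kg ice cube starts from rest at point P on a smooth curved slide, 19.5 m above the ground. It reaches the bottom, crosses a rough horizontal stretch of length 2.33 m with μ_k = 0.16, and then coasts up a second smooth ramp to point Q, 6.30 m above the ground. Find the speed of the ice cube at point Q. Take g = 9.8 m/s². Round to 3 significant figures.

v = 15.9 m/s

Energy at P: mgh₁ = (0.0182)(9.8)(19.5) = 3.4780 J
Friction loss: W_f = μ_k mg d = 0.06649 J
At Q: ½mv² + mgh₂ = mgh₁ − W_f
½mv² = 3.4780 − 0.06649 − 1.1237 = 2.2879 J
v = √(2 × 2.2879/0.0182) = 15.86 m/s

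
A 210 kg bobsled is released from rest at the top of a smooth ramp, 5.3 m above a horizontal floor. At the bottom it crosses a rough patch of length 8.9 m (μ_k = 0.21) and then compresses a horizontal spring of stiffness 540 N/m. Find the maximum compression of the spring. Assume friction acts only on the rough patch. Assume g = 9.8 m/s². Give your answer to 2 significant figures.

Initial energy: E₁ = mgh = (210)(9.8)(5.3) = 10907 J
Friction removes W_f = μ_k mg d = (0.21)(210)(9.8)(8.9) = 3846 J
Energy reaching the spring: E = 10907 − 3846 = 7061.0 J
At max compression ½kx² = E ⇒ x = √(2E/k) = √(2 × 7061.0/540) = 5.114 m

x = 5.1 m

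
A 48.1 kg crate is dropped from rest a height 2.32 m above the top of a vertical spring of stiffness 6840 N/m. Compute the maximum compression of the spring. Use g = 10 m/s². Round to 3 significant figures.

Measuring PE from the top of the relaxed spring, at max compression the crate has dropped H + x with zero KE, so:
mg(H + x) = ½kx²
½(6840)x² − (48.1)(10)x − (48.1)(10)(2.32) = 0
3420x² − 481.0x − 1116 = 0
x = [481.0 + √(231361 + 1.5266e+07)]/(2 × 3420) = 0.6459 m

x = 0.646 m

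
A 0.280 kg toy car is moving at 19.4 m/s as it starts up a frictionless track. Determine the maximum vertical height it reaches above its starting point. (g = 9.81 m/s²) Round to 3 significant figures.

h = 19.2 m

By energy conservation, ½mv² = mgh
h = v²/(2g) = 19.4²/(2 × 9.81) = 19.18 m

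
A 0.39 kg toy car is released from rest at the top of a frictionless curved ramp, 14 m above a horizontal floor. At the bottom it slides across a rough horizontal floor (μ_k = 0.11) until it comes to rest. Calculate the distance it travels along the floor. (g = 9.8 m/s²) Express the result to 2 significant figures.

Applying the work–energy principle:
At rest all PE has been dissipated by friction: mgh = μ_k m g d
d = h/μ_k = 14/0.11 = 127.3 m

d = 130 m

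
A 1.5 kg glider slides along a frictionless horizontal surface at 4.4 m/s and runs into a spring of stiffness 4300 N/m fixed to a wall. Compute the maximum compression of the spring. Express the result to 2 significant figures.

x = 0.082 m

At max compression the glider is momentarily at rest: ½mv² = ½kx²
x = v√(m/k) = 4.4 × √(1.5/4300) = 0.08218 m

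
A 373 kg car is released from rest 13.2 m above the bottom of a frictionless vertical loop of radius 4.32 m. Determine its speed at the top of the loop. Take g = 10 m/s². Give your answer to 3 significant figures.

Energy conservation: mgh = ½mv_top² + mg(2r)
v_top² = 2g(h − 2r) = 2(10)(13.2 − 8.640) = 91.20
v_top = 9.550 m/s

v = 9.55 m/s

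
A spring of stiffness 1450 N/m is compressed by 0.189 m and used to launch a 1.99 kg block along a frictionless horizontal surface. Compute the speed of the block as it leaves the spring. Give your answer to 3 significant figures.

The block leaves the spring when the spring is at natural length, so ½kx² = ½mv²
v = x√(k/m) = 0.189 × √(1450/1.99) = 5.102 m/s

v = 5.10 m/s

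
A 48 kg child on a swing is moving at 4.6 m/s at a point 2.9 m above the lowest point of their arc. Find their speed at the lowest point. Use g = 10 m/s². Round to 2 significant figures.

Equating total energy at the two states: ½mv₀² + mgh = ½mv²
v² = v₀² + 2gh = (4.6)² + 2(10)(2.9) = 79.160
v = √79.160 = 8.897 m/s

v = 8.9 m/s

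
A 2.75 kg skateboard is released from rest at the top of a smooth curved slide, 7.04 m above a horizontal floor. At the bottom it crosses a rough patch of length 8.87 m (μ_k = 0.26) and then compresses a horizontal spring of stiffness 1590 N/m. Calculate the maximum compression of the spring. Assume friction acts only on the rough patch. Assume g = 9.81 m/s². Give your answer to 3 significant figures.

Initial energy: E₁ = mgh = (2.75)(9.81)(7.04) = 189.92 J
Friction removes W_f = μ_k mg d = (0.26)(2.75)(9.81)(8.87) = 62.22 J
Energy reaching the spring: E = 189.92 − 62.22 = 127.71 J
At max compression ½kx² = E ⇒ x = √(2E/k) = √(2 × 127.71/1590) = 0.4008 m

x = 0.401 m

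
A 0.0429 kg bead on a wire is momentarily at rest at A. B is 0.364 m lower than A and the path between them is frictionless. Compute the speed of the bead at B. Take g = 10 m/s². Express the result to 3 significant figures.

Mechanical energy is conserved (no friction): mgh = ½mv²
v = √(2gh) = √(2 × 10 × 0.364) = √7.2800 = 2.698 m/s

v = 2.70 m/s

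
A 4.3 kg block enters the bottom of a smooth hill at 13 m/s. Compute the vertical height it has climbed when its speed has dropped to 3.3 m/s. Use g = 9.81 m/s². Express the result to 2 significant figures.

Conservation of energy: ½mv₁² = ½mv₂² + mgh
h = (v₁² − v₂²)/(2g) = (13² − 3.3²)/(2 × 9.81) = 8.059 m

h = 8.1 m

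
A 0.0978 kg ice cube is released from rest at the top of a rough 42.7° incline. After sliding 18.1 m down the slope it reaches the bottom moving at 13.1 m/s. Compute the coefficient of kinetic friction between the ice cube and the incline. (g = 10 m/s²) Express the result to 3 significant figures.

μ_k = 0.278

mgh = ½mv² + μ_k (mg cosθ) L, with h = L sinθ
mgL sinθ = 12.005 J; ½mv² = 8.3917 J
W_f = 12.005 − 8.3917 = 3.613 J
μ_k = W_f/(mg cosθ · L) = 3.613/(0.7187 × 18.1) = 0.2777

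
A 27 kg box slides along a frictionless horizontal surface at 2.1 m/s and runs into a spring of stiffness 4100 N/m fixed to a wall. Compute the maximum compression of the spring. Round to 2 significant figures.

Conservation of energy between contact and max compression: ½mv² = ½kx²
x = v√(m/k) = 2.1 × √(27/4100) = 0.1704 m

x = 0.17 m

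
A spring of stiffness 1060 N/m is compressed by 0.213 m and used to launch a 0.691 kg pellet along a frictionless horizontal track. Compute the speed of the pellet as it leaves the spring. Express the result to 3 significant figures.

The pellet leaves the spring when the spring is at natural length, so ½kx² = ½mv²
v = x√(k/m) = 0.213 × √(1060/0.691) = 8.342 m/s

v = 8.34 m/s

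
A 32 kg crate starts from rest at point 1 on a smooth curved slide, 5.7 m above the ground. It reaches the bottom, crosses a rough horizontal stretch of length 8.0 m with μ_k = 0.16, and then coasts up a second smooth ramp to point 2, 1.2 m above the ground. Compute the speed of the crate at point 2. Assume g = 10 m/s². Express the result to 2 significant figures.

Energy at 1: mgh₁ = (32)(10)(5.7) = 1824.0 J
Friction loss: W_f = μ_k mg d = 409.6 J
At 2: ½mv² + mgh₂ = mgh₁ − W_f
½mv² = 1824.0 − 409.6 − 384.00 = 1030.4 J
v = √(2 × 1030.4/32) = 8.025 m/s

v = 8.0 m/s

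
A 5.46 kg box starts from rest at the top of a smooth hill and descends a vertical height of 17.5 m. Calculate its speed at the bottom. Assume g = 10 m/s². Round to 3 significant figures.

Energy conservation between the two points: mgh = ½mv²
v = √(2gh) = √(2 × 10 × 17.5) = √350.00 = 18.71 m/s

v = 18.7 m/s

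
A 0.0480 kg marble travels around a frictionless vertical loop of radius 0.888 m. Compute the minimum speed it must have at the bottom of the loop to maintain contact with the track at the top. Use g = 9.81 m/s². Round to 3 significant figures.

v = 6.60 m/s

At the top: mg = mv_top²/r ⇒ v_top² = gr = 8.711 m²/s²
Energy from bottom to top (height 2r): ½mv_bot² = ½mv_top² + mg(2r)
v_bot² = gr + 4gr = 5gr = 43.56
v_bot = √(5gr) = 6.600 m/s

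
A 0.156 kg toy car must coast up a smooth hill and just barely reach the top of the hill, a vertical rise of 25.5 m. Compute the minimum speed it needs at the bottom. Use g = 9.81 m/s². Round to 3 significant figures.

At the top it is momentarily at rest, so all KE converts to PE: ½mv² = mgh
v = √(2gh) = √(2 × 9.81 × 25.5) = 22.37 m/s

v = 22.4 m/s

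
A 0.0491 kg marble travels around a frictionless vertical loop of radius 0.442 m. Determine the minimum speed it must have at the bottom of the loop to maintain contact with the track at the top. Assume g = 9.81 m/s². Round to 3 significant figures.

v = 4.66 m/s

At the top: mg = mv_top²/r ⇒ v_top² = gr = 4.336 m²/s²
Energy from bottom to top (height 2r): ½mv_bot² = ½mv_top² + mg(2r)
v_bot² = gr + 4gr = 5gr = 21.68
v_bot = √(5gr) = 4.656 m/s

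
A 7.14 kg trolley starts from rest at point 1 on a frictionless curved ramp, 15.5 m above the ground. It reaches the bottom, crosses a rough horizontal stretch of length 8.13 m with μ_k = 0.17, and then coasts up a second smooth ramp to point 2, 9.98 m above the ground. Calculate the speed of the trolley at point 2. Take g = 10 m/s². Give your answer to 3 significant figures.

v = 9.10 m/s

Energy at 1: mgh₁ = (7.14)(10)(15.5) = 1106.7 J
Friction loss: W_f = μ_k mg d = 98.68 J
At 2: ½mv² + mgh₂ = mgh₁ − W_f
½mv² = 1106.7 − 98.68 − 712.57 = 295.45 J
v = √(2 × 295.45/7.14) = 9.097 m/s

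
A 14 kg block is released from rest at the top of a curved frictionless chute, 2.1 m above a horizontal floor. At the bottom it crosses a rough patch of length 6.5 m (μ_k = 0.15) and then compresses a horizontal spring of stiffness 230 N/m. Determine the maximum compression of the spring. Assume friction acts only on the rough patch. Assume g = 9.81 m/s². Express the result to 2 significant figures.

x = 1.2 m

Initial energy: E₁ = mgh = (14)(9.81)(2.1) = 288.41 J
Friction removes W_f = μ_k mg d = (0.15)(14)(9.81)(6.5) = 133.9 J
Energy reaching the spring: E = 288.41 − 133.9 = 154.51 J
At max compression ½kx² = E ⇒ x = √(2E/k) = √(2 × 154.51/230) = 1.159 m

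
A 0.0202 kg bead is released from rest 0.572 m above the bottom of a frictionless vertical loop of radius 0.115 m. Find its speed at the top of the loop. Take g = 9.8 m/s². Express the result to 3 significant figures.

v = 2.59 m/s

Energy conservation: mgh = ½mv_top² + mg(2r)
v_top² = 2g(h − 2r) = 2(9.8)(0.572 − 0.2300) = 6.703
v_top = 2.589 m/s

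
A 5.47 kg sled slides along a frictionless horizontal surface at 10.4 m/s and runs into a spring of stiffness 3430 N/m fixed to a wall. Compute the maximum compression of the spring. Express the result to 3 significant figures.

All KE is stored as spring PE at maximum compression: ½mv² = ½kx²
x = v√(m/k) = 10.4 × √(5.47/3430) = 0.4153 m

x = 0.415 m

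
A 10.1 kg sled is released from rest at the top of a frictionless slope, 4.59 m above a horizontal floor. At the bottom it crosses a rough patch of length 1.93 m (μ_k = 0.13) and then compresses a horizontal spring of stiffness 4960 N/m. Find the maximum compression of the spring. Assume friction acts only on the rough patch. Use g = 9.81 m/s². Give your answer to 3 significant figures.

Initial energy: E₁ = mgh = (10.1)(9.81)(4.59) = 454.78 J
Friction removes W_f = μ_k mg d = (0.13)(10.1)(9.81)(1.93) = 24.86 J
Energy reaching the spring: E = 454.78 − 24.86 = 429.92 J
At max compression ½kx² = E ⇒ x = √(2E/k) = √(2 × 429.92/4960) = 0.4164 m

x = 0.416 m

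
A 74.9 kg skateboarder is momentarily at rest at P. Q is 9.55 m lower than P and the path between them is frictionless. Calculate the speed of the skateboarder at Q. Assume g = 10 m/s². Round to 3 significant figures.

v = 13.8 m/s

By conservation of mechanical energy, mgh = ½mv²
v = √(2gh) = √(2 × 10 × 9.55) = √191.00 = 13.82 m/s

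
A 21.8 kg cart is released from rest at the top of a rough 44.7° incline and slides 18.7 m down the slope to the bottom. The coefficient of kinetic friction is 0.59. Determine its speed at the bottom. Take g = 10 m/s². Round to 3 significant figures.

Taking the bottom as reference, mgh = ½mv² + μ_k N L with h = L sinθ, N = mg cosθ:
mgh = mgL sinθ = (21.8)(10)(18.7)sin44.7° = 2867.5 J
W_f = μ_k mg cosθ · L = (0.59)(21.8)(10)cos44.7°·18.7 = 1710 J
½mv² = 2867.5 − 1710 = 1157.8 J
v = √(2 × 1157.8/21.8) = 10.31 m/s

v = 10.3 m/s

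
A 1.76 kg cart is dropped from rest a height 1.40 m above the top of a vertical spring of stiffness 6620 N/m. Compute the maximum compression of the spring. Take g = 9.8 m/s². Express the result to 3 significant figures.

Measuring PE from the top of the relaxed spring, at max compression the cart has dropped H + x with zero KE, so:
mg(H + x) = ½kx²
½(6620)x² − (1.76)(9.8)x − (1.76)(9.8)(1.40) = 0
3310x² − 17.25x − 24.15 = 0
x = [17.25 + √(297.5 + 319709)]/(2 × 3310) = 0.08806 m

x = 0.0881 m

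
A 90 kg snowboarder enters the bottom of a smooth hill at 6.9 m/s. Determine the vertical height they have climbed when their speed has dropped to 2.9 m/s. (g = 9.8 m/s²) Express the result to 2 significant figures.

h = 2.0 m

Energy balance between the two points: ½mv₁² = ½mv₂² + mgh
h = (v₁² − v₂²)/(2g) = (6.9² − 2.9²)/(2 × 9.8) = 2.000 m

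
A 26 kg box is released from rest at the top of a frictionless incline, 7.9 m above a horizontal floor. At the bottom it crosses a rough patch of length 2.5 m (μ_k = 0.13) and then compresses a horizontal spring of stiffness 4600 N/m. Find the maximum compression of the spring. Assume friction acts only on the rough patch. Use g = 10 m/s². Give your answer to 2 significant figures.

Initial energy: E₁ = mgh = (26)(10)(7.9) = 2054.0 J
Friction removes W_f = μ_k mg d = (0.13)(26)(10)(2.5) = 84.50 J
Energy reaching the spring: E = 2054.0 − 84.50 = 1969.5 J
At max compression ½kx² = E ⇒ x = √(2E/k) = √(2 × 1969.5/4600) = 0.9254 m

x = 0.93 m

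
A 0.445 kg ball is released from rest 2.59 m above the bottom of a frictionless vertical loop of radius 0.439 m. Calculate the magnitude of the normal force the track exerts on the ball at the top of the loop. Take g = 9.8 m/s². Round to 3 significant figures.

N = 29.7 N

Energy from release to top (height 2r): mgh = ½mv_top² + mg(2r)
v_top² = 2g(h − 2r) = 2(9.8)(2.59 − 0.8780) = 33.555 m²/s²
At the top, both N and weight point toward the centre: N + mg = mv_top²/r
N = m(v_top²/r − g) = 0.445(33.555/0.439 − 9.8) = 29.65 N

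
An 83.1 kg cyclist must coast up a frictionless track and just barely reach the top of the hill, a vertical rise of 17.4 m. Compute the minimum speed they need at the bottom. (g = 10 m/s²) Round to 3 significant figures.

v = 18.7 m/s

At the top they are momentarily at rest, so all KE converts to PE: ½mv² = mgh
v = √(2gh) = √(2 × 10 × 17.4) = 18.65 m/s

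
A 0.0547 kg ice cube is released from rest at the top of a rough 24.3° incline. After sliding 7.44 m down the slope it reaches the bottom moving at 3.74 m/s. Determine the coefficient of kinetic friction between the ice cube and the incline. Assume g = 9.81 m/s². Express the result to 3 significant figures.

mgh = ½mv² + μ_k (mg cosθ) L, with h = L sinθ
mgL sinθ = 1.6429 J; ½mv² = 0.38256 J
W_f = 1.6429 − 0.38256 = 1.260 J
μ_k = W_f/(mg cosθ · L) = 1.260/(0.4891 × 7.44) = 0.3464

μ_k = 0.346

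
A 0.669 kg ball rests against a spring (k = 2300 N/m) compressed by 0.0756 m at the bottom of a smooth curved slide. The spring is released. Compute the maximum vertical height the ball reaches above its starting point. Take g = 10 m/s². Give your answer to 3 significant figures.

h = 0.982 m

Energy conservation from release to the highest point: ½kx² = mgh
h = kx²/(2mg) = (2300)(0.0756)²/(2 × 0.669 × 10) = 0.9825 m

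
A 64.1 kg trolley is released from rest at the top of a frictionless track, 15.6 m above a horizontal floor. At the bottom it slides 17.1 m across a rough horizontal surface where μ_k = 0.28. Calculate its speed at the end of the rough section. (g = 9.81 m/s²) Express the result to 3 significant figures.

v = 14.6 m/s

Energy at the top = energy at the end + work done against friction:
mgh = ½mv² + μ_k m g d
W_f = μ_k mg d = (0.28)(64.1)(9.81)(17.1) = 3011 J
½mv² = mgh − W_f = 9809.6 − 3011 = 6798.8 J
v = √(2 × 6798.8/64.1) = 14.56 m/s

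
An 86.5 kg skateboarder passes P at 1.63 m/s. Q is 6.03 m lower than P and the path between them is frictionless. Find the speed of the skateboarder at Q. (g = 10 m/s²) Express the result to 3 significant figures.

Mechanical energy is conserved (no friction): ½mv₀² + mgh = ½mv²
v² = v₀² + 2gh = (1.63)² + 2(10)(6.03) = 123.26
v = √123.26 = 11.10 m/s

v = 11.1 m/s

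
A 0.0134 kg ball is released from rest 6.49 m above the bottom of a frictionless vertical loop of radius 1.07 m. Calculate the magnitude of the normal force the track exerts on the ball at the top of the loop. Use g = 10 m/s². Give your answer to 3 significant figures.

N = 0.956 N

Energy from release to top (height 2r): mgh = ½mv_top² + mg(2r)
v_top² = 2g(h − 2r) = 2(10)(6.49 − 2.140) = 87.000 m²/s²
At the top, both N and weight point toward the centre: N + mg = mv_top²/r
N = m(v_top²/r − g) = 0.0134(87.000/1.07 − 10) = 0.9555 N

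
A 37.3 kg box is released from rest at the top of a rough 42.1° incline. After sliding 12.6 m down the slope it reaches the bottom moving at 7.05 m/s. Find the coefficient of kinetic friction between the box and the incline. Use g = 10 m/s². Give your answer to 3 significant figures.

μ_k = 0.638

Energy balance down the incline: mg L sinθ − ½mv² = μ_k (mg cosθ) L
mgL sinθ = 3150.9 J; ½mv² = 926.95 J
W_f = 3150.9 − 926.95 = 2224 J
μ_k = W_f/(mg cosθ · L) = 2224/(276.8 × 12.6) = 0.6377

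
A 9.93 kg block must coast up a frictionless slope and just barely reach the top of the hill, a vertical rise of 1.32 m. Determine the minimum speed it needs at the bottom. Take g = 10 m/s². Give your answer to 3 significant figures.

At the top it is momentarily at rest, so all KE converts to PE: ½mv² = mgh
v = √(2gh) = √(2 × 10 × 1.32) = 5.138 m/s

v = 5.14 m/s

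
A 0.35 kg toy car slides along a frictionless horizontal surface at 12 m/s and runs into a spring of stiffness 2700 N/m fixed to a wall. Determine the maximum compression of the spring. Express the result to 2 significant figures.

All KE is stored as spring PE at maximum compression: ½mv² = ½kx²
x = v√(m/k) = 12 × √(0.35/2700) = 0.1366 m

x = 0.14 m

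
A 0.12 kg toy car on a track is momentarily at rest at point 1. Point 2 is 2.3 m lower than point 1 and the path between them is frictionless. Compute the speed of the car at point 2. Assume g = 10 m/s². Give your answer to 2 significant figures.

Equating total energy at the two states: mgh = ½mv²
The mass cancels from both sides.
v = √(2gh) = √(2 × 10 × 2.3) = √46.000 = 6.782 m/s

v = 6.8 m/s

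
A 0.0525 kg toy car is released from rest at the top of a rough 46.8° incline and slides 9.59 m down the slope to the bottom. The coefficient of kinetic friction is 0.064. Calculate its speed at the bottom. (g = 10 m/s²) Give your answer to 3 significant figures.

Energy: mgh = ½mv² + W_f, with h = L sinθ and W_f = μ_k (mg cosθ) L
mgh = mgL sinθ = (0.0525)(10)(9.59)sin46.8° = 3.6702 J
W_f = μ_k mg cosθ · L = (0.064)(0.0525)(10)cos46.8°·9.59 = 0.2206 J
½mv² = 3.6702 − 0.2206 = 3.4496 J
v = √(2 × 3.4496/0.0525) = 11.46 m/s

v = 11.5 m/s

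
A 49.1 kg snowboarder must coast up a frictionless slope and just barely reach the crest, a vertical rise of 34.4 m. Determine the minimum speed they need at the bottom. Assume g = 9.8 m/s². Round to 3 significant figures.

At the top they are momentarily at rest, so all KE converts to PE: ½mv² = mgh
v = √(2gh) = √(2 × 9.8 × 34.4) = 25.97 m/s

v = 26.0 m/s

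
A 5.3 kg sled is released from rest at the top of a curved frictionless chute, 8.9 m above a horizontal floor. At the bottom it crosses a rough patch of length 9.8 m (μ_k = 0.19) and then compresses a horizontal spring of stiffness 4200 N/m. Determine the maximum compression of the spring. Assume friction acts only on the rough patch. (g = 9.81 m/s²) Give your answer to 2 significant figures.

Initial energy: E₁ = mgh = (5.3)(9.81)(8.9) = 462.74 J
Friction removes W_f = μ_k mg d = (0.19)(5.3)(9.81)(9.8) = 96.81 J
Energy reaching the spring: E = 462.74 − 96.81 = 365.93 J
At max compression ½kx² = E ⇒ x = √(2E/k) = √(2 × 365.93/4200) = 0.4174 m

x = 0.42 m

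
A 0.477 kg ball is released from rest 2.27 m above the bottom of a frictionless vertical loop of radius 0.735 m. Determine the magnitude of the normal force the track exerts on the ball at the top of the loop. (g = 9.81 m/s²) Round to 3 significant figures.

N = 5.51 N

Energy from release to top (height 2r): mgh = ½mv_top² + mg(2r)
v_top² = 2g(h − 2r) = 2(9.81)(2.27 − 1.470) = 15.696 m²/s²
At the top, both N and weight point toward the centre: N + mg = mv_top²/r
N = m(v_top²/r − g) = 0.477(15.696/0.735 − 9.81) = 5.507 N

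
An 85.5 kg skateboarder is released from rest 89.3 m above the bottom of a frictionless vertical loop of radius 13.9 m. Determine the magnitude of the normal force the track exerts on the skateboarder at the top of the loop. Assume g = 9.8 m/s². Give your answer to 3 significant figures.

N = 6580 N

Energy from release to top (height 2r): mgh = ½mv_top² + mg(2r)
v_top² = 2g(h − 2r) = 2(9.8)(89.3 − 27.80) = 1205.4 m²/s²
At the top, both N and weight point toward the centre: N + mg = mv_top²/r
N = m(v_top²/r − g) = 85.5(1205.4/13.9 − 9.8) = 6577 N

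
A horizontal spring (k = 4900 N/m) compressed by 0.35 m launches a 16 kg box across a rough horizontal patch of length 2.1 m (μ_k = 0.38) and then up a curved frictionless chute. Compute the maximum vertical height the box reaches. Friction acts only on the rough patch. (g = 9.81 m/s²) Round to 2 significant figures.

Spring energy: E₀ = ½kx² = ½(4900)(0.35)² = 300.12 J
Friction: W_f = μ_k mg d = (0.38)(16)(9.81)(2.1) = 125.3 J
Energy at base of ramp: E = 300.12 − 125.3 = 174.87 J
At max height all remaining energy is PE: mgh = E ⇒ h = E/(mg) = 174.87/(16 × 9.81) = 1.114 m

h = 1.1 m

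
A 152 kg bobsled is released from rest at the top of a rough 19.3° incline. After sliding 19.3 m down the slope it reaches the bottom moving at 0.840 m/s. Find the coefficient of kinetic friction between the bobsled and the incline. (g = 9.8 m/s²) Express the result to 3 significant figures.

μ_k = 0.348

Energy balance down the incline: mg L sinθ − ½mv² = μ_k (mg cosθ) L
mgL sinθ = 9502.1 J; ½mv² = 53.626 J
W_f = 9502.1 − 53.626 = 9448 J
μ_k = W_f/(mg cosθ · L) = 9448/(1406 × 19.3) = 0.3482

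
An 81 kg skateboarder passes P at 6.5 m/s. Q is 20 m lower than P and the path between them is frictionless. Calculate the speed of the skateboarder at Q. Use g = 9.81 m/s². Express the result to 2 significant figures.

Energy conservation between the two points: ½mv₀² + mgh = ½mv²
v² = v₀² + 2gh = (6.5)² + 2(9.81)(20) = 434.65
v = √434.65 = 20.85 m/s

v = 21 m/s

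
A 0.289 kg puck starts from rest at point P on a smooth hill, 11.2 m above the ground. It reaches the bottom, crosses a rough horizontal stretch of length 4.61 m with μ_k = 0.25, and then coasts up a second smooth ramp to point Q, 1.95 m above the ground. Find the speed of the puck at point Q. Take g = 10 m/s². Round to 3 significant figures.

v = 12.7 m/s

Energy at P: mgh₁ = (0.289)(10)(11.2) = 32.368 J
Friction loss: W_f = μ_k mg d = 3.331 J
At Q: ½mv² + mgh₂ = mgh₁ − W_f
½mv² = 32.368 − 3.331 − 5.6355 = 23.402 J
v = √(2 × 23.402/0.289) = 12.73 m/s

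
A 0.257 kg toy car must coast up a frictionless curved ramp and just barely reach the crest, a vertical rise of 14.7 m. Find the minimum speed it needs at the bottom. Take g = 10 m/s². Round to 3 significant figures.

At the top it is momentarily at rest, so all KE converts to PE: ½mv² = mgh
v = √(2gh) = √(2 × 10 × 14.7) = 17.15 m/s

v = 17.1 m/s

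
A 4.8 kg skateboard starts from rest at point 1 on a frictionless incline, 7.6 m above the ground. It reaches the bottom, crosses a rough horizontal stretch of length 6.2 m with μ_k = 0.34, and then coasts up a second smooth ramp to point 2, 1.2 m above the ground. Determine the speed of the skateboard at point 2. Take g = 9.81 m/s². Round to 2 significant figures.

v = 9.2 m/s

Energy at 1: mgh₁ = (4.8)(9.81)(7.6) = 357.87 J
Friction loss: W_f = μ_k mg d = 99.26 J
At 2: ½mv² + mgh₂ = mgh₁ − W_f
½mv² = 357.87 − 99.26 − 56.506 = 202.10 J
v = √(2 × 202.10/4.8) = 9.177 m/s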